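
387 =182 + 205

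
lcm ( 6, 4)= 12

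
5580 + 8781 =14361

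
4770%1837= 1096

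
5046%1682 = 0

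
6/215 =6/215 = 0.03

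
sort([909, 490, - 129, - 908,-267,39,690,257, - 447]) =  [ - 908, - 447, - 267, -129, 39, 257,490, 690,  909] 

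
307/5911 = 307/5911 = 0.05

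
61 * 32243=1966823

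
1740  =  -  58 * ( - 30) 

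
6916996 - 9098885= - 2181889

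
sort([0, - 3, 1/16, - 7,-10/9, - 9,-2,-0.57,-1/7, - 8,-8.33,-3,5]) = [ - 9, - 8.33, - 8, - 7, - 3, - 3,-2,-10/9,-0.57, - 1/7, 0,1/16, 5]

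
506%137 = 95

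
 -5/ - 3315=1/663 =0.00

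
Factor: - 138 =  - 2^1*3^1*23^1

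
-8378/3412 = -3 + 929/1706 = - 2.46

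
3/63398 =3/63398 = 0.00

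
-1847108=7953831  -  9800939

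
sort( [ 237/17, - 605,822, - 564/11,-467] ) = [-605 ,-467,-564/11,  237/17 , 822]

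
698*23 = 16054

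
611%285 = 41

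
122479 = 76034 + 46445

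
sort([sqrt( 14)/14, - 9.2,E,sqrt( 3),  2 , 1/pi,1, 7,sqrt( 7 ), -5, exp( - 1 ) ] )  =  [ - 9.2, - 5 , sqrt( 14)/14,1/pi,exp( - 1 ),1 , sqrt( 3),2 , sqrt( 7),E,7 ]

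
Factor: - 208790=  - 2^1*5^1*20879^1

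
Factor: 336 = 2^4*3^1*7^1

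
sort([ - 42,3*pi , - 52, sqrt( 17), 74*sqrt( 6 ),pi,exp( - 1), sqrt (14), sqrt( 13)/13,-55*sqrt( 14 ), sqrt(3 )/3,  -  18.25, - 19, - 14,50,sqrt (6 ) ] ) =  [-55*sqrt (14), - 52 , - 42 , - 19 , - 18.25, - 14,sqrt(13)/13,exp(  -  1 ),sqrt(3)/3,sqrt( 6),pi,sqrt( 14),sqrt(17 ), 3*pi , 50,74 * sqrt( 6)]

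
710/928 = 355/464= 0.77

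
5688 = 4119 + 1569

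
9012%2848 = 468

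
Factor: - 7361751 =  - 3^1  *47^1*109^1*479^1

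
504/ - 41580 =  - 2/165 = - 0.01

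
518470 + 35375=553845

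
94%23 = 2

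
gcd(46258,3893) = 229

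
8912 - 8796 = 116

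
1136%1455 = 1136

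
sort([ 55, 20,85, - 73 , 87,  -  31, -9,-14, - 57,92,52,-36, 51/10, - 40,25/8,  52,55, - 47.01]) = [-73,-57, - 47.01,-40, - 36,-31, - 14,-9,25/8,51/10,20,52,52, 55 , 55,85,87,92 ]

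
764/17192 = 191/4298  =  0.04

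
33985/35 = 971=971.00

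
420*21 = 8820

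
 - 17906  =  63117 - 81023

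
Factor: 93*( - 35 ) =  - 3255 = - 3^1*5^1*7^1*31^1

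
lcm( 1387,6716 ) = 127604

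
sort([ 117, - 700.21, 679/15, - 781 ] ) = [ - 781, - 700.21, 679/15, 117] 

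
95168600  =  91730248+3438352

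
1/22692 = 1/22692 =0.00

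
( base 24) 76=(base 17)A4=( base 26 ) 6i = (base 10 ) 174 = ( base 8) 256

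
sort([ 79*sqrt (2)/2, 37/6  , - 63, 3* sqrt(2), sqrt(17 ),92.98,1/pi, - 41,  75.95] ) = [  -  63,-41,1/pi,sqrt(17 ),3*sqrt(2), 37/6,  79 * sqrt( 2)/2,75.95 , 92.98 ] 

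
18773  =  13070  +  5703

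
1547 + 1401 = 2948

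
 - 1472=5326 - 6798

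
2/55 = 2/55 = 0.04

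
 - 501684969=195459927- 697144896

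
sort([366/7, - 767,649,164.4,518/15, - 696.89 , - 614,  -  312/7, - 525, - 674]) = [-767,  -  696.89,- 674,- 614,- 525, - 312/7,518/15,366/7,164.4, 649 ]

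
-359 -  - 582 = 223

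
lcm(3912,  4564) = 27384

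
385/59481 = 385/59481 = 0.01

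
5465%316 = 93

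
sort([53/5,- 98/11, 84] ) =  [-98/11,  53/5 , 84]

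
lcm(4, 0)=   0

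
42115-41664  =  451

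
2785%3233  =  2785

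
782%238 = 68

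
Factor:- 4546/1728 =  - 2273/864 = -2^(  -  5 )*3^( - 3)*2273^1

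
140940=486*290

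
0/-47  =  0/1 = -0.00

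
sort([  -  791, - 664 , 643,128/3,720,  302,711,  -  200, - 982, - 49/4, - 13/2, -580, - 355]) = [ - 982, - 791 , - 664, - 580, - 355, - 200,  -  49/4, - 13/2,128/3,302,  643,711,720]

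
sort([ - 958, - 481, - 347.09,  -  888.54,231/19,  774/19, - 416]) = [-958, - 888.54, - 481,-416,  -  347.09 , 231/19 , 774/19]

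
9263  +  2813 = 12076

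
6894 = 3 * 2298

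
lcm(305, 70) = 4270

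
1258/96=629/48 = 13.10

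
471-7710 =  -7239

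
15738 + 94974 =110712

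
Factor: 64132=2^2*16033^1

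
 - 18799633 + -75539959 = - 94339592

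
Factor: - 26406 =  - 2^1*3^4* 163^1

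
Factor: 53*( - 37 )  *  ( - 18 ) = 35298 = 2^1*3^2*  37^1*53^1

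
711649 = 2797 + 708852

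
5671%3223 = 2448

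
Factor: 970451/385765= 5^( - 1)*271^1*3581^1*77153^( - 1)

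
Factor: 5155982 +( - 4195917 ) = 960065= 5^1*192013^1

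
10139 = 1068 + 9071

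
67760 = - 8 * (-8470)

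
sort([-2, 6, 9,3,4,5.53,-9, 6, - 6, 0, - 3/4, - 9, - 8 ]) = [ - 9, - 9, - 8 , - 6, - 2 , - 3/4,0, 3,4,5.53, 6, 6,  9]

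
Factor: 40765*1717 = 5^1*17^1*31^1*101^1 * 263^1 = 69993505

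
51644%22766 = 6112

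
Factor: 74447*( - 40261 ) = -2997310667 = - 13^1*19^1*109^1*163^1*683^1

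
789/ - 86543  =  - 789/86543 = - 0.01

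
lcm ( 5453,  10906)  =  10906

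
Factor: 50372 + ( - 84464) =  - 34092 = - 2^2 * 3^2 * 947^1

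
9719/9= 9719/9 = 1079.89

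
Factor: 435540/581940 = 119/159 = 3^( - 1)*7^1* 17^1 * 53^ ( - 1)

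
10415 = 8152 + 2263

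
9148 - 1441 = 7707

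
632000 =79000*8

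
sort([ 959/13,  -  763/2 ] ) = [ - 763/2, 959/13 ]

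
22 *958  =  21076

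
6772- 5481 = 1291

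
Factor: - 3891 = -3^1*1297^1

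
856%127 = 94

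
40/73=40/73 = 0.55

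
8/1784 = 1/223 =0.00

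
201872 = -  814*( - 248)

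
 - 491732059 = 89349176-581081235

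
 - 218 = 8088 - 8306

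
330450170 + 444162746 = 774612916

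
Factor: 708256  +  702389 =3^1*5^1*157^1*599^1 =1410645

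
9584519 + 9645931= 19230450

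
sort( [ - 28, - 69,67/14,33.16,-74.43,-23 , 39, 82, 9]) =[- 74.43, - 69, - 28, - 23 , 67/14,9,33.16, 39, 82]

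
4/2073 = 4/2073 = 0.00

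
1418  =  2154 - 736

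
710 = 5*142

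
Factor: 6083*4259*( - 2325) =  - 60234930525 = - 3^1 * 5^2 * 7^1*11^1*31^1 * 79^1*4259^1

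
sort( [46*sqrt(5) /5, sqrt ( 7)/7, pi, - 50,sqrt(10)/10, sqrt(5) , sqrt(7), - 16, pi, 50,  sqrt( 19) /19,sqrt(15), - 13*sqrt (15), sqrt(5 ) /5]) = [-13*sqrt(15 ), - 50, - 16 , sqrt( 19 )/19, sqrt( 10 )/10, sqrt(7)/7, sqrt ( 5)/5, sqrt( 5 ), sqrt(7), pi, pi , sqrt( 15), 46* sqrt(5)/5, 50 ] 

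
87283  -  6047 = 81236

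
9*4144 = 37296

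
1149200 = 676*1700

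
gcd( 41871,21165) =51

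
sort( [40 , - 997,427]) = [ - 997, 40, 427]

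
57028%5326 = 3768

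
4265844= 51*83644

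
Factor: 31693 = 41^1*773^1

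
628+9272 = 9900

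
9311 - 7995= 1316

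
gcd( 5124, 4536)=84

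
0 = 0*140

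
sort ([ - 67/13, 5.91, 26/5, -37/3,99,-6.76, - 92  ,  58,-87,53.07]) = [  -  92, - 87, - 37/3, - 6.76,- 67/13,26/5, 5.91, 53.07, 58,  99] 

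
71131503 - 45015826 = 26115677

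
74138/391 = 74138/391  =  189.61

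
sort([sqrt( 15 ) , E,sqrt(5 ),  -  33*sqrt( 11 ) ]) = [ - 33*sqrt( 11 ), sqrt(5 ),E, sqrt(15 )] 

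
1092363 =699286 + 393077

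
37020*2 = 74040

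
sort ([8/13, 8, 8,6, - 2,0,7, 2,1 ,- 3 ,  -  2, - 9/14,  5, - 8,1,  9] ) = [ - 8, - 3, - 2,  -  2, - 9/14,0,8/13,1 , 1, 2,5,6,7,8,8, 9] 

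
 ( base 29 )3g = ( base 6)251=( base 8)147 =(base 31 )3A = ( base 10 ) 103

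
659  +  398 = 1057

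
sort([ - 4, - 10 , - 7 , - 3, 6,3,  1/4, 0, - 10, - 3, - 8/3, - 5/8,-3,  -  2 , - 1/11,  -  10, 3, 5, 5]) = [ - 10, - 10, - 10,  -  7,- 4 , - 3,-3,-3,  -  8/3, - 2, - 5/8, - 1/11,0,1/4 , 3,3, 5,5,  6]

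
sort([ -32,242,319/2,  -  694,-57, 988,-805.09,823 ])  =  [ -805.09 , - 694,  -  57,  -  32, 319/2,242,823,  988 ] 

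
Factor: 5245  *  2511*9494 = 125037831330 =2^1*3^4*5^1*31^1 * 47^1*101^1*1049^1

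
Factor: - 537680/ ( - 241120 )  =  2^( - 1)*13^1*47^1 * 137^( - 1 )  =  611/274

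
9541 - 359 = 9182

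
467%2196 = 467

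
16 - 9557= - 9541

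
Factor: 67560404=2^2*16890101^1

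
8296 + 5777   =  14073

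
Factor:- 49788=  - 2^2*3^3*461^1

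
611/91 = 47/7 = 6.71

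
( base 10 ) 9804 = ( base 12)5810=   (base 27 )dc3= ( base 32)9IC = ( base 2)10011001001100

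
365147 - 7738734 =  - 7373587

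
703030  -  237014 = 466016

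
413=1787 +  - 1374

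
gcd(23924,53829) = 5981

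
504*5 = 2520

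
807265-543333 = 263932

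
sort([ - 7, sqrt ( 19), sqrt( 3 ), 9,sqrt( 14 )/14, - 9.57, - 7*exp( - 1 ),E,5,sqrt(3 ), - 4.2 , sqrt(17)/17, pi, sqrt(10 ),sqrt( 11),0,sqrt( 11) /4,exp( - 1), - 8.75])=[ - 9.57, - 8.75, - 7, - 4.2, - 7*exp( - 1) , 0,  sqrt( 17)/17,sqrt( 14)/14 , exp( - 1), sqrt( 11 ) /4,sqrt ( 3 ), sqrt (3 ), E, pi, sqrt( 10 ),sqrt( 11 ),sqrt( 19),5,9 ] 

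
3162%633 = 630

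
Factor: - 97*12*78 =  - 90792 =-2^3*3^2*13^1*97^1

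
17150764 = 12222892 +4927872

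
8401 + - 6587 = 1814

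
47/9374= 47/9374 = 0.01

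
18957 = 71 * 267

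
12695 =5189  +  7506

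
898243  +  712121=1610364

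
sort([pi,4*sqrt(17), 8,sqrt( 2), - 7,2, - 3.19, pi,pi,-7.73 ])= [ - 7.73, - 7, - 3.19,sqrt( 2) , 2,pi,pi,pi,8,4*sqrt(17) ]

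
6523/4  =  6523/4 = 1630.75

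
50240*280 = 14067200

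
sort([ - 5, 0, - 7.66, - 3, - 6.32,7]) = [ - 7.66, - 6.32, - 5, - 3, 0, 7]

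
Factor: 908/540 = 3^( - 3 ) * 5^( - 1)*227^1 = 227/135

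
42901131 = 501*85631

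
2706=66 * 41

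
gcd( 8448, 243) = 3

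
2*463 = 926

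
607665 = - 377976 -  - 985641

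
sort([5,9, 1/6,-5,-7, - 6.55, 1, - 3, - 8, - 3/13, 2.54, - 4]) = [ - 8, - 7,- 6.55,  -  5 ,-4, - 3 , -3/13,  1/6,  1,2.54, 5,9]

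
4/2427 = 4/2427= 0.00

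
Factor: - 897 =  - 3^1 * 13^1*23^1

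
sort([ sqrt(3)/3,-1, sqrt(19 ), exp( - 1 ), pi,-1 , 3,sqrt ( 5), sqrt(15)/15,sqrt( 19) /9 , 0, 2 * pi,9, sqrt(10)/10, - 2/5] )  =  [ - 1 ,-1, - 2/5,0 , sqrt( 15)/15,sqrt( 10) /10,exp ( - 1 ),sqrt(19) /9, sqrt(3) /3,  sqrt( 5 ), 3, pi,sqrt(19 ),  2*pi,9]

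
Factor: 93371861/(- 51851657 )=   -8488351/4713787 =-13^(  -  1)*563^1*15077^1*362599^( - 1 ) 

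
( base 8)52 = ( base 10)42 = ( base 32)1a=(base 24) 1i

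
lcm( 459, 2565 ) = 43605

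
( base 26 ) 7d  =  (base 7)366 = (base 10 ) 195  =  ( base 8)303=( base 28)6r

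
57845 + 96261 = 154106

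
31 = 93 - 62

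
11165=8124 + 3041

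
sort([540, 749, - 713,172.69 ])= [ - 713,172.69,540,749] 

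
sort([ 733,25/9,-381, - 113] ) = [ - 381, - 113,25/9 , 733] 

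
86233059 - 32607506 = 53625553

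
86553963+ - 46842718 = 39711245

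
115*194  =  22310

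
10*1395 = 13950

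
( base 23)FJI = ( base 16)20c6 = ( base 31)8MK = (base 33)7N8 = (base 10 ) 8390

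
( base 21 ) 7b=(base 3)12212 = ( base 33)4Q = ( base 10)158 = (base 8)236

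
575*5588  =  3213100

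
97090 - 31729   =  65361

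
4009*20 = 80180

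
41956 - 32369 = 9587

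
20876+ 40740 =61616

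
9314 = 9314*1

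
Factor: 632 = 2^3* 79^1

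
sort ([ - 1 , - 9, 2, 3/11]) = [ - 9 , - 1, 3/11, 2]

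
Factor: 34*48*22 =2^6* 3^1*11^1*17^1 = 35904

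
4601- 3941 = 660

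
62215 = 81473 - 19258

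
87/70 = 87/70= 1.24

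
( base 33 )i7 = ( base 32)ip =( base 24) 111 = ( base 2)1001011001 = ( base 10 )601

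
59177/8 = 7397 + 1/8 = 7397.12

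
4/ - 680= - 1+169/170  =  -0.01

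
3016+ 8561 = 11577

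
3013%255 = 208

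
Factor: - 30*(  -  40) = 2^4*3^1*5^2 = 1200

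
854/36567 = 854/36567= 0.02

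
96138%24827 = 21657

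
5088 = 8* 636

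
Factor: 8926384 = 2^4  *557899^1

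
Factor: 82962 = 2^1*3^2*11^1*419^1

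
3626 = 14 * 259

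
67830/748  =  1995/22= 90.68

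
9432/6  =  1572 = 1572.00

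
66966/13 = 66966/13= 5151.23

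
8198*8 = 65584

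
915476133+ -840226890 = 75249243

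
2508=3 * 836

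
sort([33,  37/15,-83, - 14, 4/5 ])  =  [-83, - 14,  4/5, 37/15,33]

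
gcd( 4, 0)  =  4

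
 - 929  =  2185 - 3114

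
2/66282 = 1/33141  =  0.00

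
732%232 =36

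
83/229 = 83/229 = 0.36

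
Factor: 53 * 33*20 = 34980 = 2^2*3^1*5^1*11^1*53^1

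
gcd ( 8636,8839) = 1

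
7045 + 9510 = 16555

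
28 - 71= -43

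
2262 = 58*39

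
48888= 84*582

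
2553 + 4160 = 6713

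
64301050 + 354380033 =418681083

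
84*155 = 13020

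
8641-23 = 8618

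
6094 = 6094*1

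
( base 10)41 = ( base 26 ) 1F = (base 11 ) 38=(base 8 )51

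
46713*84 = 3923892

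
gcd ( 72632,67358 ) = 2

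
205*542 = 111110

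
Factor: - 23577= - 3^1*29^1*271^1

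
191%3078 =191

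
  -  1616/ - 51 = 1616/51=31.69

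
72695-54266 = 18429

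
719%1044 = 719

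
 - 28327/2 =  - 14164 + 1/2  =  - 14163.50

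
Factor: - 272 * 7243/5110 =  - 2^3*5^( - 1)* 7^( -1)*17^1 * 73^(  -  1)*7243^1 = - 985048/2555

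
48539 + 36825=85364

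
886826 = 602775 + 284051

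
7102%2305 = 187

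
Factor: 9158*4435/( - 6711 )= - 2^1*3^( - 1)*5^1 * 19^1*241^1*887^1*2237^ ( - 1 ) = - 40615730/6711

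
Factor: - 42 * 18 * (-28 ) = 21168 = 2^4 * 3^3 * 7^2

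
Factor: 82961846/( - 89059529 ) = - 2^1 * 11^1 * 13^( - 1 ) * 179^1*1103^( - 1 )*6211^( - 1)*21067^1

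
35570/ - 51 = - 698 + 28/51=-697.45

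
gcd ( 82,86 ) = 2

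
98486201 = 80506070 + 17980131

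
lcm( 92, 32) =736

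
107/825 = 107/825   =  0.13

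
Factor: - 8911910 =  - 2^1*5^1*7^1*17^1*7489^1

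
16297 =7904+8393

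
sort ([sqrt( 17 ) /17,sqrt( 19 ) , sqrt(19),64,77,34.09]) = [sqrt(17 ) /17,sqrt( 19), sqrt(19 ),34.09 , 64,77 ]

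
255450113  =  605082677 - 349632564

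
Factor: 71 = 71^1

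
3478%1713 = 52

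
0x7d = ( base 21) 5K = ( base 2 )1111101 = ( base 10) 125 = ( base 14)8d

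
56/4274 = 28/2137 = 0.01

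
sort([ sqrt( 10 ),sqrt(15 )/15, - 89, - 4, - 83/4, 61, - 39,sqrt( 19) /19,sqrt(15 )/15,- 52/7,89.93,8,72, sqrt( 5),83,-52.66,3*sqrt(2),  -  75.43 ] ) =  [ - 89, - 75.43,-52.66, - 39, - 83/4 , - 52/7 , - 4,sqrt ( 19)/19,sqrt(15 )/15,sqrt( 15)/15,sqrt ( 5),sqrt ( 10),3*sqrt(2),8,61,  72,83, 89.93 ] 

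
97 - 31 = 66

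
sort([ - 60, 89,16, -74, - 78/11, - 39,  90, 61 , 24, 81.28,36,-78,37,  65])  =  [ - 78, - 74, - 60, - 39, - 78/11,16, 24 , 36 , 37 , 61,65,81.28, 89, 90]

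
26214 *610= 15990540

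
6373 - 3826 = 2547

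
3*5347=16041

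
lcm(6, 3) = 6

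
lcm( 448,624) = 17472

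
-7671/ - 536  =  14 + 167/536=   14.31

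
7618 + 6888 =14506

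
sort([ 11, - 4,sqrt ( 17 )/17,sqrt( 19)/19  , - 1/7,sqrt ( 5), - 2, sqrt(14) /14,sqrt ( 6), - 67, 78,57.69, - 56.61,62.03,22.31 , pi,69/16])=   [ - 67, - 56.61,  -  4, - 2, - 1/7,sqrt(19)/19,sqrt(17)/17,sqrt( 14)/14,sqrt(5), sqrt( 6),pi, 69/16, 11, 22.31, 57.69, 62.03,78]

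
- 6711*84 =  - 563724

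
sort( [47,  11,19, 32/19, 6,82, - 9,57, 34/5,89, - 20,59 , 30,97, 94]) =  [-20, - 9, 32/19,6,34/5,  11,19 , 30,47 , 57,59, 82,89, 94, 97]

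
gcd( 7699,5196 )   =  1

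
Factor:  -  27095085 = -3^2 * 5^1*31^1*19423^1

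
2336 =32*73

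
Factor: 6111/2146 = 2^(- 1) * 3^2*7^1*29^(  -  1 )*37^(-1)*97^1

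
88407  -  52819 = 35588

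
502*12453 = 6251406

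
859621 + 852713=1712334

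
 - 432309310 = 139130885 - 571440195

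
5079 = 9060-3981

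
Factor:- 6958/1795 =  - 2^1*5^( - 1)*7^2*71^1*359^( - 1)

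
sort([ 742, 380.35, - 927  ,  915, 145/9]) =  [ - 927, 145/9,380.35,742, 915]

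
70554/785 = 89 + 689/785 = 89.88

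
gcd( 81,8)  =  1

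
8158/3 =8158/3 = 2719.33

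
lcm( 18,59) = 1062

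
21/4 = 5 +1/4 = 5.25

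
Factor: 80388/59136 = 87/64  =  2^( - 6)*3^1*29^1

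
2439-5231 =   -  2792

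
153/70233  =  51/23411 = 0.00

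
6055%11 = 5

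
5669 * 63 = 357147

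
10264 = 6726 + 3538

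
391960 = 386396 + 5564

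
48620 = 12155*4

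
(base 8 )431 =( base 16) 119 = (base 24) bh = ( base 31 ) 92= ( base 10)281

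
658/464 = 329/232  =  1.42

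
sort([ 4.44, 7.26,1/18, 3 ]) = [ 1/18, 3, 4.44, 7.26]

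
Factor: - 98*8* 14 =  - 10976 = -2^5*7^3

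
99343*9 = 894087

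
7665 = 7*1095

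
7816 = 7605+211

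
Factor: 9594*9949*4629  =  441841318074 = 2^1*3^3 * 13^1*41^1*1543^1*9949^1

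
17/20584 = 17/20584 = 0.00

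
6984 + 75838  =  82822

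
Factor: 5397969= 3^1  *  59^1*30497^1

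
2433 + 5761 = 8194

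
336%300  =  36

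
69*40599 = 2801331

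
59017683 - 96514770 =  - 37497087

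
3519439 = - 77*( - 45707 )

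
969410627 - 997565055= -28154428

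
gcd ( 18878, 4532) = 2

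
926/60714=463/30357=0.02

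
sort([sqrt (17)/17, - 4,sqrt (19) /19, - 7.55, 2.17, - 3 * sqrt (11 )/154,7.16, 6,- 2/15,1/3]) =[- 7.55, - 4, - 2/15, - 3*sqrt(11)/154, sqrt(19)/19,  sqrt(17)/17, 1/3 , 2.17, 6,7.16 ]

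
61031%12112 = 471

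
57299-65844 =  - 8545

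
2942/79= 2942/79 = 37.24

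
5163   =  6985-1822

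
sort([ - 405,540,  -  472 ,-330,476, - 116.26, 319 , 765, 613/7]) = [ - 472, - 405, - 330, - 116.26, 613/7,  319, 476, 540, 765 ] 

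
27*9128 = 246456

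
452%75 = 2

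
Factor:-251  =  -251^1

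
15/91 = 15/91 =0.16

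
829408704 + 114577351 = 943986055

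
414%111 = 81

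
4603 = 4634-31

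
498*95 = 47310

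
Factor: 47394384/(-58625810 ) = -2^3*3^1 * 5^ ( - 1)*383^( - 1) *15307^( - 1) * 987383^1 = - 23697192/29312905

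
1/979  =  1/979 = 0.00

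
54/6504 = 9/1084 = 0.01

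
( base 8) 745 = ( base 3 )122222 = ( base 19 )16a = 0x1E5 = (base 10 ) 485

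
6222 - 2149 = 4073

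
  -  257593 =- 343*751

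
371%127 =117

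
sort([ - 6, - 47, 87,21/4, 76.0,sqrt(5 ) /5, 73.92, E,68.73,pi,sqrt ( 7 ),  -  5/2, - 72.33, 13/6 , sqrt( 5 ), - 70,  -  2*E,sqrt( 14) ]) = [ - 72.33, - 70, - 47, - 6, - 2*E, - 5/2,sqrt(5 ) /5,  13/6, sqrt( 5),sqrt (7),  E,pi,sqrt( 14), 21/4,68.73,73.92, 76.0,87]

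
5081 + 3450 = 8531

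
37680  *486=18312480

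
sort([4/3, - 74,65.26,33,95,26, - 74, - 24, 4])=[ - 74, - 74, - 24, 4/3, 4 , 26,33,65.26, 95]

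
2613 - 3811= - 1198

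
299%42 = 5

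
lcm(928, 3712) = 3712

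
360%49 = 17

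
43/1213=43/1213 = 0.04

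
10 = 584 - 574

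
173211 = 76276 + 96935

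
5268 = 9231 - 3963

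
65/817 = 65/817 = 0.08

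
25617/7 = 3659 + 4/7 = 3659.57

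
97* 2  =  194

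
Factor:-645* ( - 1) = 3^1*5^1*43^1  =  645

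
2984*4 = 11936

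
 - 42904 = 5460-48364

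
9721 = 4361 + 5360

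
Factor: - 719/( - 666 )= 2^( -1)*3^(-2)*37^(-1)*719^1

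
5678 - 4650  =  1028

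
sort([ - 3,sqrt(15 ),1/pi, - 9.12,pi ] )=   [ - 9.12, - 3,1/pi,pi, sqrt( 15)]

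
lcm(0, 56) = 0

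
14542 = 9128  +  5414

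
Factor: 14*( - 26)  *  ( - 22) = 8008 = 2^3*7^1*11^1*13^1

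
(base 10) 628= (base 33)j1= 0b1001110100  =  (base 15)2BD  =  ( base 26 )O4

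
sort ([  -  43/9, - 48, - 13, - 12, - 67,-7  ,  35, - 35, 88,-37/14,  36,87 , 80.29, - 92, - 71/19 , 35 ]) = [ - 92, -67 , - 48, - 35, - 13,-12, - 7, - 43/9,-71/19 , - 37/14,  35 , 35 , 36, 80.29,87, 88 ] 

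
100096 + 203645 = 303741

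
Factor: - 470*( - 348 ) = 163560 =2^3*3^1*5^1  *  29^1 * 47^1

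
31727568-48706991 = -16979423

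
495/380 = 1 + 23/76 = 1.30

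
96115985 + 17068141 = 113184126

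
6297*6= 37782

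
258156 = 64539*4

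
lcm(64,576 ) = 576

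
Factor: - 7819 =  - 7^1*1117^1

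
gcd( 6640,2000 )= 80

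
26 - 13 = 13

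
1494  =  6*249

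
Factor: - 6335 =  - 5^1*7^1*181^1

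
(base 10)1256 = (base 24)248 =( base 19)392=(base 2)10011101000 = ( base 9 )1645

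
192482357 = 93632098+98850259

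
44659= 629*71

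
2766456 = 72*38423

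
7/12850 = 7/12850 = 0.00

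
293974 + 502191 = 796165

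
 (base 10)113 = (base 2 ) 1110001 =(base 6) 305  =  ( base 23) 4l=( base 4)1301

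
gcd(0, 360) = 360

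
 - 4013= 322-4335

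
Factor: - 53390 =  - 2^1*5^1*19^1*281^1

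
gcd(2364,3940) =788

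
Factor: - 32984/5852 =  - 62/11 = -2^1 *11^(- 1 )*31^1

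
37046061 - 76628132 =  - 39582071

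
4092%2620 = 1472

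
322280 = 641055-318775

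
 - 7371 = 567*(  -  13)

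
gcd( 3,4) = 1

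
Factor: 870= 2^1*3^1*5^1*29^1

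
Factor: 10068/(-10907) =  - 2^2*3^1 * 13^( - 1 ) = - 12/13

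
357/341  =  357/341 = 1.05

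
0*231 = 0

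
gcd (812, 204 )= 4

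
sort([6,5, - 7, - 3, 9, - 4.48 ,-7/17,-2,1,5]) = [ - 7, - 4.48, - 3, - 2,-7/17,  1,5,5,6, 9] 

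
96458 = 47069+49389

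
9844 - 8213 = 1631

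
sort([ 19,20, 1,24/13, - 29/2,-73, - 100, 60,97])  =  [ - 100,  -  73  ,-29/2 , 1,  24/13 , 19, 20, 60,97]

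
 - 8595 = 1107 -9702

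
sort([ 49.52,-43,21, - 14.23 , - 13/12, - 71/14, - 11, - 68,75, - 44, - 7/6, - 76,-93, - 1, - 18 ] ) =[ -93, - 76, - 68, - 44, - 43,  -  18, - 14.23, - 11, -71/14, - 7/6, - 13/12, - 1,21,49.52,75]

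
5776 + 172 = 5948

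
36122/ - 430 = -85+214/215 =- 84.00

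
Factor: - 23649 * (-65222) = 1542435078 = 2^1*3^1*7883^1*32611^1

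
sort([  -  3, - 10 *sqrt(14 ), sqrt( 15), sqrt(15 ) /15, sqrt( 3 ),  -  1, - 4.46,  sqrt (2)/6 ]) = [ - 10*sqrt(14) , - 4.46, - 3, - 1,sqrt(2 ) /6,sqrt( 15) /15,sqrt(3), sqrt ( 15) ] 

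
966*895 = 864570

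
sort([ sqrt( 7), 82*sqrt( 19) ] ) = [sqrt( 7),82  *sqrt(19)]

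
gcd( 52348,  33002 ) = 1138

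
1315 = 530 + 785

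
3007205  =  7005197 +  - 3997992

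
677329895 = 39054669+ 638275226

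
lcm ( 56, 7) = 56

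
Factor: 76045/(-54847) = -5^1*13^(-1 ) * 67^1*227^1*4219^(-1)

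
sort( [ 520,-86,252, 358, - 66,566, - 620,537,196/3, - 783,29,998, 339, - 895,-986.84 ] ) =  [ - 986.84, - 895 ,-783, - 620,-86, - 66, 29,196/3,252,339,  358, 520, 537, 566  ,  998 ] 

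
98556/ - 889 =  - 111 + 123/889=- 110.86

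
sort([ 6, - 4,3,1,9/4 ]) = [ - 4, 1,9/4, 3 , 6]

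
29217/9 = 3246 + 1/3 = 3246.33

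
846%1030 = 846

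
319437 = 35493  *9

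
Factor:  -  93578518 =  - 2^1*11^1 * 1229^1*3461^1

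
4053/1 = 4053 = 4053.00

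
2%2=0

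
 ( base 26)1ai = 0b1110111010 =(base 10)954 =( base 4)32322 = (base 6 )4230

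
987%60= 27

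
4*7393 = 29572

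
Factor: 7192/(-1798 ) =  - 4 = - 2^2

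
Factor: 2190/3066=5/7=5^1*7^(- 1 ) 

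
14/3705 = 14/3705 = 0.00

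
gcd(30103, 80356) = 1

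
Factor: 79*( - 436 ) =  - 2^2 * 79^1*109^1 = -34444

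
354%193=161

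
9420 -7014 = 2406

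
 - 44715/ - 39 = 14905/13 = 1146.54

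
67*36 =2412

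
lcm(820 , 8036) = 40180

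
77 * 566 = 43582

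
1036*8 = 8288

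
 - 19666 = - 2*9833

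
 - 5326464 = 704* ( - 7566)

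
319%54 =49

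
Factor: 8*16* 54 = 2^8*3^3 = 6912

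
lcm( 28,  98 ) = 196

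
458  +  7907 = 8365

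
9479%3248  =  2983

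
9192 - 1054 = 8138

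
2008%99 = 28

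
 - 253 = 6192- 6445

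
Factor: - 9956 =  - 2^2 *19^1*131^1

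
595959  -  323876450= -323280491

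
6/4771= 6/4771 = 0.00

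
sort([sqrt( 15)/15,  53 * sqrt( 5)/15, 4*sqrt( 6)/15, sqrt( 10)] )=[ sqrt( 15 ) /15, 4*sqrt( 6)/15, sqrt(10), 53 * sqrt( 5 )/15] 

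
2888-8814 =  - 5926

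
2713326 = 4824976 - 2111650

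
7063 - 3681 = 3382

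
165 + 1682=1847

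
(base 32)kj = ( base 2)1010010011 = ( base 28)nf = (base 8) 1223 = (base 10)659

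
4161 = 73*57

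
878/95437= 878/95437 = 0.01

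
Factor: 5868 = 2^2*3^2 * 163^1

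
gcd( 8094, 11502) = 426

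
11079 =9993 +1086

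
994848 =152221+842627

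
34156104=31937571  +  2218533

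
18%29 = 18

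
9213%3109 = 2995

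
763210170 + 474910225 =1238120395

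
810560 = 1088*745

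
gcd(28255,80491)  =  1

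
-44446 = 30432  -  74878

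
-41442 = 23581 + -65023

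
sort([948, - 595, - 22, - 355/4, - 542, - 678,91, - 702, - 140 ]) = [ - 702, - 678, - 595, - 542, - 140, -355/4, - 22,91,948 ] 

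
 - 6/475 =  - 6/475 = -0.01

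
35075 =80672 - 45597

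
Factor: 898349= 31^1*28979^1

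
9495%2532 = 1899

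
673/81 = 8 + 25/81  =  8.31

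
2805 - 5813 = -3008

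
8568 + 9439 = 18007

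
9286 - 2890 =6396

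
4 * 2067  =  8268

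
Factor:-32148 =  - 2^2*3^2*19^1*47^1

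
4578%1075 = 278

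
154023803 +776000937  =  930024740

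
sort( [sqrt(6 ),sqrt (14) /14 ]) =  [ sqrt(14) /14, sqrt ( 6 )]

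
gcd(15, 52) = 1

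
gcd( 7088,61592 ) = 8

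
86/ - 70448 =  - 1 + 35181/35224 =- 0.00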